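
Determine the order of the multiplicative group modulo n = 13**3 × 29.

φ(63713) = 63713 · (1 − 1/13) · (1 − 1/29)
       = 63713 · 336/377 = 56784.

56784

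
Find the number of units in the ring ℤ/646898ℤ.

258720

First factor: 646898 = 2 × 7**3 × 23 × 41.
φ(646898) = 646898 · (1 − 1/2) · (1 − 1/7) · (1 − 1/23) · (1 − 1/41)
       = 646898 · 5280/13202 = 258720.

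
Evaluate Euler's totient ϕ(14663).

Prime factorization: 14663 = 11 * 31 * 43.
φ(11) = 11 − 1 = 10.
φ(31) = 31 − 1 = 30.
φ(43) = 43 − 1 = 42.
Since φ is multiplicative, φ(14663) = 10 · 30 · 42 = 12600.

12600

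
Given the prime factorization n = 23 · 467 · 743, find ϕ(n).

7606984

φ(7980563) = 7980563 · (1 − 1/23) · (1 − 1/467) · (1 − 1/743)
       = 7980563 · 7606984/7980563 = 7606984.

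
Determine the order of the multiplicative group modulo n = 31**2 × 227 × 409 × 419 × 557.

φ(31^2) = 31^2 − 31^1 = 961 − 31 = 930.
φ(227) = 227 − 1 = 226.
φ(409) = 409 − 1 = 408.
φ(419) = 419 − 1 = 418.
φ(557) = 557 − 1 = 556.
Multiply: 930 · 226 · 408 · 418 · 556 = 19929785483520.

19929785483520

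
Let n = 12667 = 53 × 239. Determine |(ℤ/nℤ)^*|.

12376

φ(53) = 53 − 1 = 52.
φ(239) = 239 − 1 = 238.
φ(12667) = 52 × 238 = 12376.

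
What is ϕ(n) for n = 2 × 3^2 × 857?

φ(15426) = 15426 · (1 − 1/2) · (1 − 1/3) · (1 − 1/857)
       = 15426 · 1712/5142 = 5136.

5136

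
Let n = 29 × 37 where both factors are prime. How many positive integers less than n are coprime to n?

1008

φ(29) = 29 − 1 = 28.
φ(37) = 37 − 1 = 36.
Since φ is multiplicative, φ(1073) = 28 · 36 = 1008.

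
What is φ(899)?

840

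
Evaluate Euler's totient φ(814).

360

Prime factorization: 814 = 2 · 11 · 37.
φ(2) = 2 − 1 = 1.
φ(11) = 11 − 1 = 10.
φ(37) = 37 − 1 = 36.
Multiply: 1 · 10 · 36 = 360.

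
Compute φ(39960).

10368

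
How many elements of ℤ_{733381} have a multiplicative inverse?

609840

First factor: 733381 = 11^3 · 19 · 29.
φ(733381) = 733381 · (1 − 1/11) · (1 − 1/19) · (1 − 1/29)
       = 733381 · 5040/6061 = 609840.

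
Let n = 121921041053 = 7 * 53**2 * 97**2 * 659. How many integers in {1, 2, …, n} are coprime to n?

101320966656

φ(121921041053) = 121921041053 · (1 − 1/7) · (1 − 1/53) · (1 − 1/97) · (1 − 1/659)
       = 121921041053 · 19708416/23715433 = 101320966656.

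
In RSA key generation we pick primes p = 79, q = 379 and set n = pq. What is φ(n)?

φ(79) = 79 − 1 = 78.
φ(379) = 379 − 1 = 378.
Since φ is multiplicative, φ(29941) = 78 · 378 = 29484.

29484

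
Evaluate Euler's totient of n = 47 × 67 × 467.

1414776

φ(47) = 47 − 1 = 46.
φ(67) = 67 − 1 = 66.
φ(467) = 467 − 1 = 466.
Since φ is multiplicative, φ(1470583) = 46 · 66 · 466 = 1414776.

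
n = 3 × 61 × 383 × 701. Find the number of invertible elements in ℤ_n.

φ(49132389) = 49132389 · (1 − 1/3) · (1 − 1/61) · (1 − 1/383) · (1 − 1/701)
       = 49132389 · 32088000/49132389 = 32088000.

32088000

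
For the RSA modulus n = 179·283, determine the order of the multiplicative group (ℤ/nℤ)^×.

50196

φ(n) = (p − 1)(q − 1) = (179−1)(283−1) = 178·282 = 50196.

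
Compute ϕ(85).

64

Prime factorization: 85 = 5 * 17.
φ(5) = 5 − 1 = 4.
φ(17) = 17 − 1 = 16.
Since φ is multiplicative, φ(85) = 4 · 16 = 64.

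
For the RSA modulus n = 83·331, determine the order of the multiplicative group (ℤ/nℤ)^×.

φ(83) = 83 − 1 = 82.
φ(331) = 331 − 1 = 330.
φ(27473) = 82 × 330 = 27060.

27060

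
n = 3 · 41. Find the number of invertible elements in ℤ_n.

80

φ(123) = 123 · (1 − 1/3) · (1 − 1/41)
       = 123 · 80/123 = 80.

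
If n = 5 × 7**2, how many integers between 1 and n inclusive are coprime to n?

168

φ(245) = 245 · (1 − 1/5) · (1 − 1/7)
       = 245 · 24/35 = 168.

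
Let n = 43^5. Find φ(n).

143589642

φ(43^5) = 43^4·(43−1) = 3418801·42 = 143589642.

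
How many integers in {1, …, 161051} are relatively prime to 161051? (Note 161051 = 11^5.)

φ(161051) = 161051 · (1 − 1/11)
       = 161051 · 10/11 = 146410.

146410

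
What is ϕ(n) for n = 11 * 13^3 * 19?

365040

φ(459173) = 459173 · (1 − 1/11) · (1 − 1/13) · (1 − 1/19)
       = 459173 · 2160/2717 = 365040.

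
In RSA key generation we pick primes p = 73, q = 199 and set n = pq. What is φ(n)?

For distinct primes, φ(pq) = (p−1)(q−1) = 72 × 198 = 14256.

14256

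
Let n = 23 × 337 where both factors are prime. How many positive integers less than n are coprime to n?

φ(23) = 23 − 1 = 22.
φ(337) = 337 − 1 = 336.
φ(7751) = 22 × 336 = 7392.

7392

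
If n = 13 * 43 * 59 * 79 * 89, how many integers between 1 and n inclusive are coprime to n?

φ(13) = 13 − 1 = 12.
φ(43) = 43 − 1 = 42.
φ(59) = 59 − 1 = 58.
φ(79) = 79 − 1 = 78.
φ(89) = 89 − 1 = 88.
Since φ is multiplicative, φ(231889411) = 12 · 42 · 58 · 78 · 88 = 200648448.

200648448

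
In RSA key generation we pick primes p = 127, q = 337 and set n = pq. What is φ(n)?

42336

φ(n) = (p − 1)(q − 1) = (127−1)(337−1) = 126·336 = 42336.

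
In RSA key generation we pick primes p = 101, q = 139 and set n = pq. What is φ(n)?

φ(pq) = (p−1)(q−1) = 100 · 138 = 13800.

13800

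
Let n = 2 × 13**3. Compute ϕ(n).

φ(2) = 2 − 1 = 1.
φ(13^3) = 13^2·(13−1) = 169·12 = 2028.
Since φ is multiplicative, φ(4394) = 1 · 2028 = 2028.

2028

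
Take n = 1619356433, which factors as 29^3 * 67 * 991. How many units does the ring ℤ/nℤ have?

φ(1619356433) = 1619356433 · (1 − 1/29) · (1 − 1/67) · (1 − 1/991)
       = 1619356433 · 1829520/1925513 = 1538626320.

1538626320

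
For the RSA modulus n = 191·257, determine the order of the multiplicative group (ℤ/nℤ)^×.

48640

φ(191) = 191 − 1 = 190.
φ(257) = 257 − 1 = 256.
φ(49087) = 190 × 256 = 48640.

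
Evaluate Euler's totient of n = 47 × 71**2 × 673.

153632640

φ(47) = 47 − 1 = 46.
φ(71^2) = 71^2 − 71^1 = 5041 − 71 = 4970.
φ(673) = 673 − 1 = 672.
Multiply: 46 · 4970 · 672 = 153632640.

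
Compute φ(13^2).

φ(13^2) = 13^2 − 13^1 = 169 − 13 = 156.

156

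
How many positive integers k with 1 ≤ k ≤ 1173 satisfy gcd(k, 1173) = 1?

1173 = 3 * 17 * 23.
φ(1173) = 1173 · (1 − 1/3) · (1 − 1/17) · (1 − 1/23)
       = 1173 · 704/1173 = 704.

704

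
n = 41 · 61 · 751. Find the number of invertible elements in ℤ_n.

φ(1878251) = 1878251 · (1 − 1/41) · (1 − 1/61) · (1 − 1/751)
       = 1878251 · 1800000/1878251 = 1800000.

1800000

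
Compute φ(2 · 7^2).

42

φ(2) = 2 − 1 = 1.
φ(7^2) = 7^2 − 7^1 = 49 − 7 = 42.
Since φ is multiplicative, φ(98) = 1 · 42 = 42.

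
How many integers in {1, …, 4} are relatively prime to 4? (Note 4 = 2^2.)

2

φ(2^2) = 2^2 − 2^1 = 4 − 2 = 2.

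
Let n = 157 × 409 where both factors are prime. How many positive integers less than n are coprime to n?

63648

φ(pq) = (p−1)(q−1) = 156 · 408 = 63648.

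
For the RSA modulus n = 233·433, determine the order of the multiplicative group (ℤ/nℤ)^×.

φ(n) = (p − 1)(q − 1) = (233−1)(433−1) = 232·432 = 100224.

100224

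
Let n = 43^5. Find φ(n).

143589642

φ(43^5) = 43^4·(43−1) = 3418801·42 = 143589642.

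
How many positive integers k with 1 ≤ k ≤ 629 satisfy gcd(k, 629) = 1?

576

Prime factorization: 629 = 17 · 37.
φ(17) = 17 − 1 = 16.
φ(37) = 37 − 1 = 36.
Since φ is multiplicative, φ(629) = 16 · 36 = 576.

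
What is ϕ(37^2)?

1332

φ(37^2) = 37^2 − 37^1 = 1369 − 37 = 1332.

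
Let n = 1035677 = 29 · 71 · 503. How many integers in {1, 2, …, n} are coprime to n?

983920

φ(29) = 29 − 1 = 28.
φ(71) = 71 − 1 = 70.
φ(503) = 503 − 1 = 502.
Since φ is multiplicative, φ(1035677) = 28 · 70 · 502 = 983920.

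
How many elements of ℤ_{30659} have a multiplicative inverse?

First factor: 30659 = 23 · 31 · 43.
φ(30659) = 30659 · (1 − 1/23) · (1 − 1/31) · (1 − 1/43)
       = 30659 · 27720/30659 = 27720.

27720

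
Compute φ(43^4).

3339294

φ(43^4) = 43^4 − 43^3 = 3418801 − 79507 = 3339294.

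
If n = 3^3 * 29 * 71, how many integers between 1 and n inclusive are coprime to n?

35280

φ(55593) = 55593 · (1 − 1/3) · (1 − 1/29) · (1 − 1/71)
       = 55593 · 3920/6177 = 35280.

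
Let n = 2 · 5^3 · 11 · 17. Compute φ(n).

16000

φ(2) = 2 − 1 = 1.
φ(5^3) = 5^2·(5−1) = 25·4 = 100.
φ(11) = 11 − 1 = 10.
φ(17) = 17 − 1 = 16.
φ(46750) = 1 × 100 × 10 × 16 = 16000.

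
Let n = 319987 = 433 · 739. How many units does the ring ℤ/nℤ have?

φ(319987) = 319987 · (1 − 1/433) · (1 − 1/739)
       = 319987 · 318816/319987 = 318816.

318816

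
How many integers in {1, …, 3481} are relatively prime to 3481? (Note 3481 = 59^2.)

φ(3481) = 3481 · (1 − 1/59)
       = 3481 · 58/59 = 3422.

3422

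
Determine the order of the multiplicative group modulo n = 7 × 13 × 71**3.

25406640

φ(32569901) = 32569901 · (1 − 1/7) · (1 − 1/13) · (1 − 1/71)
       = 32569901 · 5040/6461 = 25406640.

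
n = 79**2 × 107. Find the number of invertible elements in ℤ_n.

φ(667787) = 667787 · (1 − 1/79) · (1 − 1/107)
       = 667787 · 8268/8453 = 653172.

653172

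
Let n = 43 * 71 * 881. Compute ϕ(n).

φ(43) = 43 − 1 = 42.
φ(71) = 71 − 1 = 70.
φ(881) = 881 − 1 = 880.
Multiply: 42 · 70 · 880 = 2587200.

2587200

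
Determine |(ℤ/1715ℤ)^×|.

First factor: 1715 = 5 · 7^3.
φ(5) = 5 − 1 = 4.
φ(7^3) = 7^2·(7−1) = 49·6 = 294.
φ(1715) = 4 × 294 = 1176.

1176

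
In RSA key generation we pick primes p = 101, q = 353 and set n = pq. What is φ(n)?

φ(35653) = 35653 · (1 − 1/101) · (1 − 1/353)
       = 35653 · 35200/35653 = 35200.

35200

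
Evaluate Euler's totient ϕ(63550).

24000

Factor 63550: 63550 = 2 · 5**2 · 31 · 41.
φ(63550) = 63550 · (1 − 1/2) · (1 − 1/5) · (1 − 1/31) · (1 − 1/41)
       = 63550 · 4800/12710 = 24000.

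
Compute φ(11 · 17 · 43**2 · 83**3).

163232926080

φ(11) = 11 − 1 = 10.
φ(17) = 17 − 1 = 16.
φ(43^2) = 43^2 − 43^1 = 1849 − 43 = 1806.
φ(83^3) = 83^3 − 83^2 = 571787 − 6889 = 564898.
Since φ is multiplicative, φ(197702788481) = 10 · 16 · 1806 · 564898 = 163232926080.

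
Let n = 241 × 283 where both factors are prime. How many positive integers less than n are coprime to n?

67680

For distinct primes, φ(pq) = (p−1)(q−1) = 240 × 282 = 67680.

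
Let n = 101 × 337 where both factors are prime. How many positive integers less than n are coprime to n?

φ(101) = 101 − 1 = 100.
φ(337) = 337 − 1 = 336.
Since φ is multiplicative, φ(34037) = 100 · 336 = 33600.

33600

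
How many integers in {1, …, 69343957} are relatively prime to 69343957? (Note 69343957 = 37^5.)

67469796

φ(69343957) = 69343957 · (1 − 1/37)
       = 69343957 · 36/37 = 67469796.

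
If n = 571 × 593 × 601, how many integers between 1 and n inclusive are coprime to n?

202464000

φ(203500403) = 203500403 · (1 − 1/571) · (1 − 1/593) · (1 − 1/601)
       = 203500403 · 202464000/203500403 = 202464000.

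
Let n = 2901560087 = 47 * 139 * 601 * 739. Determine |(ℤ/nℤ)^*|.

2810894400

φ(2901560087) = 2901560087 · (1 − 1/47) · (1 − 1/139) · (1 − 1/601) · (1 − 1/739)
       = 2901560087 · 2810894400/2901560087 = 2810894400.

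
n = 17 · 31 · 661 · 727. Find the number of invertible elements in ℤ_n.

229996800

φ(17) = 17 − 1 = 16.
φ(31) = 31 − 1 = 30.
φ(661) = 661 − 1 = 660.
φ(727) = 727 − 1 = 726.
φ(253248269) = 16 × 30 × 660 × 726 = 229996800.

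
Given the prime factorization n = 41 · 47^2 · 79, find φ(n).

φ(41) = 41 − 1 = 40.
φ(47^2) = 47^1·(47−1) = 47·46 = 2162.
φ(79) = 79 − 1 = 78.
Since φ is multiplicative, φ(7154951) = 40 · 2162 · 78 = 6745440.

6745440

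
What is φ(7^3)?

294

φ(7^3) = 7^3 − 7^2 = 343 − 49 = 294.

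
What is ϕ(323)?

288

Prime factorization: 323 = 17 · 19.
φ(17) = 17 − 1 = 16.
φ(19) = 19 − 1 = 18.
φ(323) = 16 × 18 = 288.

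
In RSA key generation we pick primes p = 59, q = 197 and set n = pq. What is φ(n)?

φ(n) = (p − 1)(q − 1) = (59−1)(197−1) = 58·196 = 11368.

11368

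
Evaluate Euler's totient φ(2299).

Prime factorization: 2299 = 11^2 · 19.
φ(11^2) = 11^1·(11−1) = 11·10 = 110.
φ(19) = 19 − 1 = 18.
Since φ is multiplicative, φ(2299) = 110 · 18 = 1980.

1980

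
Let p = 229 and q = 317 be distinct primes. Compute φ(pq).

72048

φ(pq) = (p−1)(q−1) = 228 · 316 = 72048.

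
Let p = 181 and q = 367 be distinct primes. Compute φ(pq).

65880

φ(181) = 181 − 1 = 180.
φ(367) = 367 − 1 = 366.
Since φ is multiplicative, φ(66427) = 180 · 366 = 65880.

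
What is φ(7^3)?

φ(343) = 343 · (1 − 1/7)
       = 343 · 6/7 = 294.

294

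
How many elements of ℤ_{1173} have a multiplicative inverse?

704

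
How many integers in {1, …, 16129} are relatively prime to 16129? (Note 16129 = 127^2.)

16002

φ(127^2) = 127^1·(127−1) = 127·126 = 16002.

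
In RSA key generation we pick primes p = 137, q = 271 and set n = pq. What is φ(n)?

36720

φ(n) = (p − 1)(q − 1) = (137−1)(271−1) = 136·270 = 36720.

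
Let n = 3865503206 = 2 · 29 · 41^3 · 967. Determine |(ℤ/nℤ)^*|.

φ(3865503206) = 3865503206 · (1 − 1/2) · (1 − 1/29) · (1 − 1/41) · (1 − 1/967)
       = 3865503206 · 1081920/2299526 = 1818707520.

1818707520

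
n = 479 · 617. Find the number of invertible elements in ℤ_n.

φ(295543) = 295543 · (1 − 1/479) · (1 − 1/617)
       = 295543 · 294448/295543 = 294448.

294448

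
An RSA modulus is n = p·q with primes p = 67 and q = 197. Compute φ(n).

For distinct primes, φ(pq) = (p−1)(q−1) = 66 × 196 = 12936.

12936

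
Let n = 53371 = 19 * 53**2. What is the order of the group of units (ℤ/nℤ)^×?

49608

φ(53371) = 53371 · (1 − 1/19) · (1 − 1/53)
       = 53371 · 936/1007 = 49608.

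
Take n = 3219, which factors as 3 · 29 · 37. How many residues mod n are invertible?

φ(3) = 3 − 1 = 2.
φ(29) = 29 − 1 = 28.
φ(37) = 37 − 1 = 36.
φ(3219) = 2 × 28 × 36 = 2016.

2016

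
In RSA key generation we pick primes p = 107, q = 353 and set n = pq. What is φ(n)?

37312

φ(n) = (p − 1)(q − 1) = (107−1)(353−1) = 106·352 = 37312.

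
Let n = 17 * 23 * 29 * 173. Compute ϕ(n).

1695232

φ(17) = 17 − 1 = 16.
φ(23) = 23 − 1 = 22.
φ(29) = 29 − 1 = 28.
φ(173) = 173 − 1 = 172.
φ(1961647) = 16 × 22 × 28 × 172 = 1695232.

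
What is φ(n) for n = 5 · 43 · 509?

85344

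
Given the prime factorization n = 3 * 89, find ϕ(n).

176

φ(267) = 267 · (1 − 1/3) · (1 − 1/89)
       = 267 · 176/267 = 176.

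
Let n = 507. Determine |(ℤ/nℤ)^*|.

Factor 507: 507 = 3 · 13^2.
φ(3) = 3 − 1 = 2.
φ(13^2) = 13^2 − 13^1 = 169 − 13 = 156.
φ(507) = 2 × 156 = 312.

312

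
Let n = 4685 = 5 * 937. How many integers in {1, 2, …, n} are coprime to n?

φ(5) = 5 − 1 = 4.
φ(937) = 937 − 1 = 936.
Since φ is multiplicative, φ(4685) = 4 · 936 = 3744.

3744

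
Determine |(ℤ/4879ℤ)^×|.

3840

4879 = 7 · 17 · 41.
φ(4879) = 4879 · (1 − 1/7) · (1 − 1/17) · (1 − 1/41)
       = 4879 · 3840/4879 = 3840.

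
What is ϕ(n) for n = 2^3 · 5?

φ(2^3) = 2^2·(2−1) = 4·1 = 4.
φ(5) = 5 − 1 = 4.
Since φ is multiplicative, φ(40) = 4 · 4 = 16.

16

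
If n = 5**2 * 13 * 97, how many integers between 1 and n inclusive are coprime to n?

φ(5^2) = 5^1·(5−1) = 5·4 = 20.
φ(13) = 13 − 1 = 12.
φ(97) = 97 − 1 = 96.
φ(31525) = 20 × 12 × 96 = 23040.

23040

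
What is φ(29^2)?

812

φ(841) = 841 · (1 − 1/29)
       = 841 · 28/29 = 812.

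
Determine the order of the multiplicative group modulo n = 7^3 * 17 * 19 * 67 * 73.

402361344

φ(541868999) = 541868999 · (1 − 1/7) · (1 − 1/17) · (1 − 1/19) · (1 − 1/67) · (1 − 1/73)
       = 541868999 · 8211456/11058551 = 402361344.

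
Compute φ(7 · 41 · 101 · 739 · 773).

13673664000

φ(7) = 7 − 1 = 6.
φ(41) = 41 − 1 = 40.
φ(101) = 101 − 1 = 100.
φ(739) = 739 − 1 = 738.
φ(773) = 773 − 1 = 772.
Since φ is multiplicative, φ(16558736789) = 6 · 40 · 100 · 738 · 772 = 13673664000.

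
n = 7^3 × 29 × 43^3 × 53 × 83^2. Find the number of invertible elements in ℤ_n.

φ(288755017252093) = 288755017252093 · (1 − 1/7) · (1 − 1/29) · (1 − 1/43) · (1 − 1/53) · (1 − 1/83)
       = 288755017252093 · 30086784/38398871 = 226249095526272.

226249095526272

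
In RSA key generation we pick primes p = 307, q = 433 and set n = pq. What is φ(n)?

φ(n) = (p − 1)(q − 1) = (307−1)(433−1) = 306·432 = 132192.

132192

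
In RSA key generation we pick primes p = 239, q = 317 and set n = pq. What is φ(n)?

φ(pq) = (p−1)(q−1) = 238 · 316 = 75208.

75208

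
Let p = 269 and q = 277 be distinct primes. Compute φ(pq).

φ(n) = (p − 1)(q − 1) = (269−1)(277−1) = 268·276 = 73968.

73968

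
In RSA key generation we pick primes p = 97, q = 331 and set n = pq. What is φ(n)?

φ(pq) = (p−1)(q−1) = 96 · 330 = 31680.

31680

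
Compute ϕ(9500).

Factor 9500: 9500 = 2**2 × 5**3 × 19.
φ(9500) = 9500 · (1 − 1/2) · (1 − 1/5) · (1 − 1/19)
       = 9500 · 72/190 = 3600.

3600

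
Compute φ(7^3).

φ(7^3) = 7^2·(7−1) = 49·6 = 294.

294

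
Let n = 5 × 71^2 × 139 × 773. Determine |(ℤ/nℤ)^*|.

φ(5) = 5 − 1 = 4.
φ(71^2) = 71^2 − 71^1 = 5041 − 71 = 4970.
φ(139) = 139 − 1 = 138.
φ(773) = 773 − 1 = 772.
φ(2708201635) = 4 × 4970 × 138 × 772 = 2117935680.

2117935680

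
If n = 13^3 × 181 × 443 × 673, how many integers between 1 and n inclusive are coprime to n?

108425640960

φ(13^3) = 13^2·(13−1) = 169·12 = 2028.
φ(181) = 181 − 1 = 180.
φ(443) = 443 − 1 = 442.
φ(673) = 673 − 1 = 672.
Since φ is multiplicative, φ(118557060323) = 2028 · 180 · 442 · 672 = 108425640960.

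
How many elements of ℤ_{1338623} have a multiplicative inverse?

Factor 1338623: 1338623 = 11^2 × 13 × 23 × 37.
φ(11^2) = 11^2 − 11^1 = 121 − 11 = 110.
φ(13) = 13 − 1 = 12.
φ(23) = 23 − 1 = 22.
φ(37) = 37 − 1 = 36.
φ(1338623) = 110 × 12 × 22 × 36 = 1045440.

1045440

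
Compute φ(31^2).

φ(961) = 961 · (1 − 1/31)
       = 961 · 30/31 = 930.

930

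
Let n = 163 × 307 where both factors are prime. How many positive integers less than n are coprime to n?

φ(50041) = 50041 · (1 − 1/163) · (1 − 1/307)
       = 50041 · 49572/50041 = 49572.

49572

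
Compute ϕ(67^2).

φ(4489) = 4489 · (1 − 1/67)
       = 4489 · 66/67 = 4422.

4422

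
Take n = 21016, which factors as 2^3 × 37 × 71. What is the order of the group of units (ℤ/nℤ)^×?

φ(2^3) = 2^3 − 2^2 = 8 − 4 = 4.
φ(37) = 37 − 1 = 36.
φ(71) = 71 − 1 = 70.
Since φ is multiplicative, φ(21016) = 4 · 36 · 70 = 10080.

10080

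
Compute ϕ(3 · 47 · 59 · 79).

φ(3) = 3 − 1 = 2.
φ(47) = 47 − 1 = 46.
φ(59) = 59 − 1 = 58.
φ(79) = 79 − 1 = 78.
φ(657201) = 2 × 46 × 58 × 78 = 416208.

416208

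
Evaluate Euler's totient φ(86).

42

86 = 2 × 43.
φ(2) = 2 − 1 = 1.
φ(43) = 43 − 1 = 42.
Multiply: 1 · 42 = 42.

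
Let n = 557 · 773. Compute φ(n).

φ(430561) = 430561 · (1 − 1/557) · (1 − 1/773)
       = 430561 · 429232/430561 = 429232.

429232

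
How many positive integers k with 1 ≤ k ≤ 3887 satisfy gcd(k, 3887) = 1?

3432

3887 = 13^2 * 23.
φ(13^2) = 13^2 − 13^1 = 169 − 13 = 156.
φ(23) = 23 − 1 = 22.
φ(3887) = 156 × 22 = 3432.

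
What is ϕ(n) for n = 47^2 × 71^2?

10745140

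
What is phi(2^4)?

8

φ(2^4) = 2^3·(2−1) = 8·1 = 8.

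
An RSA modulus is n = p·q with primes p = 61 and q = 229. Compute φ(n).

13680

φ(pq) = (p−1)(q−1) = 60 · 228 = 13680.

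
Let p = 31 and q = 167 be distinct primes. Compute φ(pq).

4980

φ(pq) = (p−1)(q−1) = 30 · 166 = 4980.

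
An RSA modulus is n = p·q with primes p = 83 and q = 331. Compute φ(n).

For distinct primes, φ(pq) = (p−1)(q−1) = 82 × 330 = 27060.

27060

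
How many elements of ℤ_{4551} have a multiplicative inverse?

4551 = 3 × 37 × 41.
φ(3) = 3 − 1 = 2.
φ(37) = 37 − 1 = 36.
φ(41) = 41 − 1 = 40.
Multiply: 2 · 36 · 40 = 2880.

2880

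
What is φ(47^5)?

224465326

φ(229345007) = 229345007 · (1 − 1/47)
       = 229345007 · 46/47 = 224465326.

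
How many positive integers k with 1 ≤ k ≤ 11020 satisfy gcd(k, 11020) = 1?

11020 = 2^2 · 5 · 19 · 29.
φ(2^2) = 2^2 − 2^1 = 4 − 2 = 2.
φ(5) = 5 − 1 = 4.
φ(19) = 19 − 1 = 18.
φ(29) = 29 − 1 = 28.
Multiply: 2 · 4 · 18 · 28 = 4032.

4032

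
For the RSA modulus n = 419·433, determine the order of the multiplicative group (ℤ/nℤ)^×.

φ(181427) = 181427 · (1 − 1/419) · (1 − 1/433)
       = 181427 · 180576/181427 = 180576.

180576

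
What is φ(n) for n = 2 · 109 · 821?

88560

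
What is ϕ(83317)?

69888

Factor 83317: 83317 = 13^2 * 17 * 29.
φ(13^2) = 13^1·(13−1) = 13·12 = 156.
φ(17) = 17 − 1 = 16.
φ(29) = 29 − 1 = 28.
φ(83317) = 156 × 16 × 28 = 69888.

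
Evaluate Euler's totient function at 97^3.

903264

φ(912673) = 912673 · (1 − 1/97)
       = 912673 · 96/97 = 903264.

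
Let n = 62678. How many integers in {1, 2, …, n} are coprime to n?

23760

First factor: 62678 = 2 * 7 * 11**2 * 37.
φ(2) = 2 − 1 = 1.
φ(7) = 7 − 1 = 6.
φ(11^2) = 11^1·(11−1) = 11·10 = 110.
φ(37) = 37 − 1 = 36.
Since φ is multiplicative, φ(62678) = 1 · 6 · 110 · 36 = 23760.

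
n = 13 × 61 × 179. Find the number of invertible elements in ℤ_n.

128160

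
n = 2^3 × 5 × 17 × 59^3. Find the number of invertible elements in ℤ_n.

φ(139657720) = 139657720 · (1 − 1/2) · (1 − 1/5) · (1 − 1/17) · (1 − 1/59)
       = 139657720 · 3712/10030 = 51685888.

51685888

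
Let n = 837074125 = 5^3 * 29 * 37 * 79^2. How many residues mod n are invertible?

φ(837074125) = 837074125 · (1 − 1/5) · (1 − 1/29) · (1 − 1/37) · (1 − 1/79)
       = 837074125 · 314496/423835 = 621129600.

621129600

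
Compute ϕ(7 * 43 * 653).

164304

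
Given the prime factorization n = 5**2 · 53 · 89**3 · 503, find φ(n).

φ(469844214275) = 469844214275 · (1 − 1/5) · (1 − 1/53) · (1 − 1/89) · (1 − 1/503)
       = 469844214275 · 9188608/11863255 = 363914819840.

363914819840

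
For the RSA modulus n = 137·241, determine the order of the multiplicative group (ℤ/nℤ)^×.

32640

φ(n) = (p − 1)(q − 1) = (137−1)(241−1) = 136·240 = 32640.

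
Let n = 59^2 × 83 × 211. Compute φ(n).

58926840

φ(60962753) = 60962753 · (1 − 1/59) · (1 − 1/83) · (1 − 1/211)
       = 60962753 · 998760/1033267 = 58926840.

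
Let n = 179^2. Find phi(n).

φ(179^2) = 179^2 − 179^1 = 32041 − 179 = 31862.

31862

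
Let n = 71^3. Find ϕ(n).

φ(71^3) = 71^2·(71−1) = 5041·70 = 352870.

352870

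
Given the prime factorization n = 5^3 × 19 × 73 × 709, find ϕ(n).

φ(5^3) = 5^3 − 5^2 = 125 − 25 = 100.
φ(19) = 19 − 1 = 18.
φ(73) = 73 − 1 = 72.
φ(709) = 709 − 1 = 708.
Since φ is multiplicative, φ(122922875) = 100 · 18 · 72 · 708 = 91756800.

91756800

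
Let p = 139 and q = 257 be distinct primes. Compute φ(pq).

35328

φ(n) = (p − 1)(q − 1) = (139−1)(257−1) = 138·256 = 35328.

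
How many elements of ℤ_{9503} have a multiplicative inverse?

9503 = 13 · 17 · 43.
φ(13) = 13 − 1 = 12.
φ(17) = 17 − 1 = 16.
φ(43) = 43 − 1 = 42.
φ(9503) = 12 × 16 × 42 = 8064.

8064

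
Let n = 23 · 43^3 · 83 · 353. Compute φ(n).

49313451264

φ(53577938639) = 53577938639 · (1 − 1/23) · (1 − 1/43) · (1 − 1/83) · (1 − 1/353)
       = 53577938639 · 26670336/28976711 = 49313451264.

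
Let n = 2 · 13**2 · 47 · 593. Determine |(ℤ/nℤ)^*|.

4248192

φ(2) = 2 − 1 = 1.
φ(13^2) = 13^1·(13−1) = 13·12 = 156.
φ(47) = 47 − 1 = 46.
φ(593) = 593 − 1 = 592.
φ(9420398) = 1 × 156 × 46 × 592 = 4248192.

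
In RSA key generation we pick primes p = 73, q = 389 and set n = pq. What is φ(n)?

27936

φ(n) = (p − 1)(q − 1) = (73−1)(389−1) = 72·388 = 27936.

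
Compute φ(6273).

3840

Factor 6273: 6273 = 3**2 · 17 · 41.
φ(3^2) = 3^1·(3−1) = 3·2 = 6.
φ(17) = 17 − 1 = 16.
φ(41) = 41 − 1 = 40.
φ(6273) = 6 × 16 × 40 = 3840.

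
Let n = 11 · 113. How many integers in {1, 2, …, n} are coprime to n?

1120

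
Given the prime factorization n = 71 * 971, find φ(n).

φ(68941) = 68941 · (1 − 1/71) · (1 − 1/971)
       = 68941 · 67900/68941 = 67900.

67900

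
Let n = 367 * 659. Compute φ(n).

240828

φ(367) = 367 − 1 = 366.
φ(659) = 659 − 1 = 658.
Since φ is multiplicative, φ(241853) = 366 · 658 = 240828.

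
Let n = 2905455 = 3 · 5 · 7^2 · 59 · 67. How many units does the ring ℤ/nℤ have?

1286208

φ(2905455) = 2905455 · (1 − 1/3) · (1 − 1/5) · (1 − 1/7) · (1 − 1/59) · (1 − 1/67)
       = 2905455 · 183744/415065 = 1286208.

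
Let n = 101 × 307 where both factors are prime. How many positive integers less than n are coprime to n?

φ(n) = (p − 1)(q − 1) = (101−1)(307−1) = 100·306 = 30600.

30600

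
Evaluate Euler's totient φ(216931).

First factor: 216931 = 11 · 13 · 37 · 41.
φ(216931) = 216931 · (1 − 1/11) · (1 − 1/13) · (1 − 1/37) · (1 − 1/41)
       = 216931 · 172800/216931 = 172800.

172800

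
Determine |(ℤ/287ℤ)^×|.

287 = 7 · 41.
φ(7) = 7 − 1 = 6.
φ(41) = 41 − 1 = 40.
Multiply: 6 · 40 = 240.

240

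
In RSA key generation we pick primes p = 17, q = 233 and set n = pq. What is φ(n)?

φ(3961) = 3961 · (1 − 1/17) · (1 − 1/233)
       = 3961 · 3712/3961 = 3712.

3712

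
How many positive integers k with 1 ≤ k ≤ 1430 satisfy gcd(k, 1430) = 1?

Factor 1430: 1430 = 2 · 5 · 11 · 13.
φ(1430) = 1430 · (1 − 1/2) · (1 − 1/5) · (1 − 1/11) · (1 − 1/13)
       = 1430 · 480/1430 = 480.

480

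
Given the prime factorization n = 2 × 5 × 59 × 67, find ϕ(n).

15312

φ(39530) = 39530 · (1 − 1/2) · (1 − 1/5) · (1 − 1/59) · (1 − 1/67)
       = 39530 · 15312/39530 = 15312.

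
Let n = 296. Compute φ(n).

144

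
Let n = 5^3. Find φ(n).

φ(5^3) = 5^2·(5−1) = 25·4 = 100.

100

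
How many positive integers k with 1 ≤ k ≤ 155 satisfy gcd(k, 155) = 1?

120

Factor 155: 155 = 5 · 31.
φ(155) = 155 · (1 − 1/5) · (1 − 1/31)
       = 155 · 120/155 = 120.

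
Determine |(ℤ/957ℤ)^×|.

560

957 = 3 · 11 · 29.
φ(957) = 957 · (1 − 1/3) · (1 − 1/11) · (1 − 1/29)
       = 957 · 560/957 = 560.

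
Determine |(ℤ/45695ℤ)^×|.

31104

45695 = 5 · 13 · 19 · 37.
φ(45695) = 45695 · (1 − 1/5) · (1 − 1/13) · (1 − 1/19) · (1 − 1/37)
       = 45695 · 31104/45695 = 31104.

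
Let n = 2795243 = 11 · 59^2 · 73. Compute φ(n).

2463840

φ(11) = 11 − 1 = 10.
φ(59^2) = 59^1·(59−1) = 59·58 = 3422.
φ(73) = 73 − 1 = 72.
Multiply: 10 · 3422 · 72 = 2463840.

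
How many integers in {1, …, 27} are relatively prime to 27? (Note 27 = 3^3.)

18

φ(3^3) = 3^3 − 3^2 = 27 − 9 = 18.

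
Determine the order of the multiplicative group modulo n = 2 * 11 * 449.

φ(9878) = 9878 · (1 − 1/2) · (1 − 1/11) · (1 − 1/449)
       = 9878 · 4480/9878 = 4480.

4480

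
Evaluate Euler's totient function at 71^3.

352870

φ(357911) = 357911 · (1 − 1/71)
       = 357911 · 70/71 = 352870.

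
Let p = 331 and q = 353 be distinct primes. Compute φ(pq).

116160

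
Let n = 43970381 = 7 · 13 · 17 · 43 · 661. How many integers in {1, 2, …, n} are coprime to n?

31933440

φ(43970381) = 43970381 · (1 − 1/7) · (1 − 1/13) · (1 − 1/17) · (1 − 1/43) · (1 − 1/661)
       = 43970381 · 31933440/43970381 = 31933440.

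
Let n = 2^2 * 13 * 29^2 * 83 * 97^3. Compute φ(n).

1443430324224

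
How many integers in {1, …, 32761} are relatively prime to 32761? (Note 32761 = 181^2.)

32580

φ(32761) = 32761 · (1 − 1/181)
       = 32761 · 180/181 = 32580.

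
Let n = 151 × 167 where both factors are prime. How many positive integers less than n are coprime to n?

24900

φ(151) = 151 − 1 = 150.
φ(167) = 167 − 1 = 166.
Since φ is multiplicative, φ(25217) = 150 · 166 = 24900.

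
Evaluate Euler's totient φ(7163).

6048

Prime factorization: 7163 = 13 * 19 * 29.
φ(13) = 13 − 1 = 12.
φ(19) = 19 − 1 = 18.
φ(29) = 29 − 1 = 28.
Multiply: 12 · 18 · 28 = 6048.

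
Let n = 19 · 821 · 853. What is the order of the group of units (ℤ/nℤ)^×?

12575520

φ(19) = 19 − 1 = 18.
φ(821) = 821 − 1 = 820.
φ(853) = 853 − 1 = 852.
Multiply: 18 · 820 · 852 = 12575520.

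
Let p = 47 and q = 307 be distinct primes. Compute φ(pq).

For distinct primes, φ(pq) = (p−1)(q−1) = 46 × 306 = 14076.

14076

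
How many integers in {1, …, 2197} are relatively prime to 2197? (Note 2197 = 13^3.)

2028

φ(2197) = 2197 · (1 − 1/13)
       = 2197 · 12/13 = 2028.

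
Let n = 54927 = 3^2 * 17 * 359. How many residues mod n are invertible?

φ(3^2) = 3^1·(3−1) = 3·2 = 6.
φ(17) = 17 − 1 = 16.
φ(359) = 359 − 1 = 358.
Multiply: 6 · 16 · 358 = 34368.

34368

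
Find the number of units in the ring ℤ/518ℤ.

518 = 2 · 7 · 37.
φ(518) = 518 · (1 − 1/2) · (1 − 1/7) · (1 − 1/37)
       = 518 · 216/518 = 216.

216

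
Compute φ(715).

First factor: 715 = 5 · 11 · 13.
φ(715) = 715 · (1 − 1/5) · (1 − 1/11) · (1 − 1/13)
       = 715 · 480/715 = 480.

480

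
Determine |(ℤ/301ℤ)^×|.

252

301 = 7 × 43.
φ(7) = 7 − 1 = 6.
φ(43) = 43 − 1 = 42.
φ(301) = 6 × 42 = 252.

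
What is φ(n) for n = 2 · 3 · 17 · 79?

φ(8058) = 8058 · (1 − 1/2) · (1 − 1/3) · (1 − 1/17) · (1 − 1/79)
       = 8058 · 2496/8058 = 2496.

2496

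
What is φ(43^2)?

1806

φ(1849) = 1849 · (1 − 1/43)
       = 1849 · 42/43 = 1806.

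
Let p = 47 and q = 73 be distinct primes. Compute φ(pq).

φ(47) = 47 − 1 = 46.
φ(73) = 73 − 1 = 72.
φ(3431) = 46 × 72 = 3312.

3312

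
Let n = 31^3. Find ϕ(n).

28830

φ(29791) = 29791 · (1 − 1/31)
       = 29791 · 30/31 = 28830.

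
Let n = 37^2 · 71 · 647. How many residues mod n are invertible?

φ(37^2) = 37^1·(37−1) = 37·36 = 1332.
φ(71) = 71 − 1 = 70.
φ(647) = 647 − 1 = 646.
Multiply: 1332 · 70 · 646 = 60233040.

60233040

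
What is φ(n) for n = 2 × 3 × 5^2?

40

φ(2) = 2 − 1 = 1.
φ(3) = 3 − 1 = 2.
φ(5^2) = 5^2 − 5^1 = 25 − 5 = 20.
Multiply: 1 · 2 · 20 = 40.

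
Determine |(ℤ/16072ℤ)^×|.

Factor 16072: 16072 = 2^3 · 7^2 · 41.
φ(2^3) = 2^2·(2−1) = 4·1 = 4.
φ(7^2) = 7^1·(7−1) = 7·6 = 42.
φ(41) = 41 − 1 = 40.
φ(16072) = 4 × 42 × 40 = 6720.

6720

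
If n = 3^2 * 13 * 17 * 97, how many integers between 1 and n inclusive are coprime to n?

φ(192933) = 192933 · (1 − 1/3) · (1 − 1/13) · (1 − 1/17) · (1 − 1/97)
       = 192933 · 36864/64311 = 110592.

110592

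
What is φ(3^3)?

φ(27) = 27 · (1 − 1/3)
       = 27 · 2/3 = 18.

18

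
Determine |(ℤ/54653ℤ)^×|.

Prime factorization: 54653 = 31 × 41 × 43.
φ(54653) = 54653 · (1 − 1/31) · (1 − 1/41) · (1 − 1/43)
       = 54653 · 50400/54653 = 50400.

50400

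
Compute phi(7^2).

42

φ(49) = 49 · (1 − 1/7)
       = 49 · 6/7 = 42.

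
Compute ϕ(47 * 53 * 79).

186576

φ(47) = 47 − 1 = 46.
φ(53) = 53 − 1 = 52.
φ(79) = 79 − 1 = 78.
Since φ is multiplicative, φ(196789) = 46 · 52 · 78 = 186576.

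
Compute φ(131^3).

2230930

φ(131^3) = 131^3 − 131^2 = 2248091 − 17161 = 2230930.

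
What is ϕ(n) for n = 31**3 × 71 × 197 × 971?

383681172000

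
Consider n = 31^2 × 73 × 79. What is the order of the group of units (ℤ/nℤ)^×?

5222880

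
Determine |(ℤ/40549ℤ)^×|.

36960

First factor: 40549 = 23 · 41 · 43.
φ(23) = 23 − 1 = 22.
φ(41) = 41 − 1 = 40.
φ(43) = 43 − 1 = 42.
Multiply: 22 · 40 · 42 = 36960.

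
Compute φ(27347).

24640

First factor: 27347 = 23 * 29 * 41.
φ(27347) = 27347 · (1 − 1/23) · (1 − 1/29) · (1 − 1/41)
       = 27347 · 24640/27347 = 24640.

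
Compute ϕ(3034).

First factor: 3034 = 2 · 37 · 41.
φ(3034) = 3034 · (1 − 1/2) · (1 − 1/37) · (1 − 1/41)
       = 3034 · 1440/3034 = 1440.

1440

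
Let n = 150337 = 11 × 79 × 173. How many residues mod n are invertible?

φ(150337) = 150337 · (1 − 1/11) · (1 − 1/79) · (1 − 1/173)
       = 150337 · 134160/150337 = 134160.

134160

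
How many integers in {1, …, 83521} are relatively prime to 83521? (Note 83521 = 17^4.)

78608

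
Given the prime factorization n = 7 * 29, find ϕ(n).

168

φ(7) = 7 − 1 = 6.
φ(29) = 29 − 1 = 28.
φ(203) = 6 × 28 = 168.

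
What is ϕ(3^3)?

φ(27) = 27 · (1 − 1/3)
       = 27 · 2/3 = 18.

18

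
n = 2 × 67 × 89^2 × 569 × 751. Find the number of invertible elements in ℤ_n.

220204512000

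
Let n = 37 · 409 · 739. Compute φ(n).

10839744

φ(37) = 37 − 1 = 36.
φ(409) = 409 − 1 = 408.
φ(739) = 739 − 1 = 738.
Since φ is multiplicative, φ(11183287) = 36 · 408 · 738 = 10839744.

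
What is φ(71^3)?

352870

φ(71^3) = 71^2·(71−1) = 5041·70 = 352870.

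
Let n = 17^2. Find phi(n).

272

φ(17^2) = 17^1·(17−1) = 17·16 = 272.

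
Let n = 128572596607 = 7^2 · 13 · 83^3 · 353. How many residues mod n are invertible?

100217424384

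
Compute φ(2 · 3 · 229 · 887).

404016

φ(2) = 2 − 1 = 1.
φ(3) = 3 − 1 = 2.
φ(229) = 229 − 1 = 228.
φ(887) = 887 − 1 = 886.
Since φ is multiplicative, φ(1218738) = 1 · 2 · 228 · 886 = 404016.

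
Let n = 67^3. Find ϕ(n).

296274

φ(300763) = 300763 · (1 − 1/67)
       = 300763 · 66/67 = 296274.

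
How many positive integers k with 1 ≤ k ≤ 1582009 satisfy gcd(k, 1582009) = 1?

1235520

First factor: 1582009 = 11 * 13^2 * 23 * 37.
φ(1582009) = 1582009 · (1 − 1/11) · (1 − 1/13) · (1 − 1/23) · (1 − 1/37)
       = 1582009 · 95040/121693 = 1235520.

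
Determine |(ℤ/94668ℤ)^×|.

First factor: 94668 = 2^2 · 3 · 7^3 · 23.
φ(94668) = 94668 · (1 − 1/2) · (1 − 1/3) · (1 − 1/7) · (1 − 1/23)
       = 94668 · 264/966 = 25872.

25872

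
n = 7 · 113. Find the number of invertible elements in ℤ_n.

672

φ(7) = 7 − 1 = 6.
φ(113) = 113 − 1 = 112.
Since φ is multiplicative, φ(791) = 6 · 112 = 672.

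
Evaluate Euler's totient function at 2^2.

2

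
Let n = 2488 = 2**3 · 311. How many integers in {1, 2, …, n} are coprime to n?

1240

φ(2^3) = 2^2·(2−1) = 4·1 = 4.
φ(311) = 311 − 1 = 310.
Multiply: 4 · 310 = 1240.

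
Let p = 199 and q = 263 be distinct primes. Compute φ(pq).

51876

φ(52337) = 52337 · (1 − 1/199) · (1 − 1/263)
       = 52337 · 51876/52337 = 51876.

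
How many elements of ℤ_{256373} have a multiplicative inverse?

224640

First factor: 256373 = 13^2 · 37 · 41.
φ(256373) = 256373 · (1 − 1/13) · (1 − 1/37) · (1 − 1/41)
       = 256373 · 17280/19721 = 224640.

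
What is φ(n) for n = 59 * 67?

3828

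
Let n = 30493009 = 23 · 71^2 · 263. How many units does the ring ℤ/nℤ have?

φ(23) = 23 − 1 = 22.
φ(71^2) = 71^2 − 71^1 = 5041 − 71 = 4970.
φ(263) = 263 − 1 = 262.
φ(30493009) = 22 × 4970 × 262 = 28647080.

28647080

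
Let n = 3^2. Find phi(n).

φ(3^2) = 3^1·(3−1) = 3·2 = 6.

6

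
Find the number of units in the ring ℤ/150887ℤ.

150887 = 11^2 · 29 · 43.
φ(11^2) = 11^2 − 11^1 = 121 − 11 = 110.
φ(29) = 29 − 1 = 28.
φ(43) = 43 − 1 = 42.
Since φ is multiplicative, φ(150887) = 110 · 28 · 42 = 129360.

129360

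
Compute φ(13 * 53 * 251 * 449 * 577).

40255488000

φ(44803825547) = 44803825547 · (1 − 1/13) · (1 − 1/53) · (1 − 1/251) · (1 − 1/449) · (1 − 1/577)
       = 44803825547 · 40255488000/44803825547 = 40255488000.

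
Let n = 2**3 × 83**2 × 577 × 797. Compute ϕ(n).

12482095104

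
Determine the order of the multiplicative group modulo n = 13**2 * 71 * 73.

786240

φ(875927) = 875927 · (1 − 1/13) · (1 − 1/71) · (1 − 1/73)
       = 875927 · 60480/67379 = 786240.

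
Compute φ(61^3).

φ(226981) = 226981 · (1 − 1/61)
       = 226981 · 60/61 = 223260.

223260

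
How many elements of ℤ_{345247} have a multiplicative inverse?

345247 = 7 · 31 · 37 · 43.
φ(7) = 7 − 1 = 6.
φ(31) = 31 − 1 = 30.
φ(37) = 37 − 1 = 36.
φ(43) = 43 − 1 = 42.
Multiply: 6 · 30 · 36 · 42 = 272160.

272160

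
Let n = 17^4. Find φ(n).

φ(83521) = 83521 · (1 − 1/17)
       = 83521 · 16/17 = 78608.

78608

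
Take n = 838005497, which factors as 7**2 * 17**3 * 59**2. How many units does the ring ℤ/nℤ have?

φ(7^2) = 7^1·(7−1) = 7·6 = 42.
φ(17^3) = 17^2·(17−1) = 289·16 = 4624.
φ(59^2) = 59^1·(59−1) = 59·58 = 3422.
Multiply: 42 · 4624 · 3422 = 664579776.

664579776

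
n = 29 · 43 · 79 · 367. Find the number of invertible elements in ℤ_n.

33572448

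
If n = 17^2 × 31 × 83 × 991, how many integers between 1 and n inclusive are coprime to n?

662428800

φ(736904627) = 736904627 · (1 − 1/17) · (1 − 1/31) · (1 − 1/83) · (1 − 1/991)
       = 736904627 · 38966400/43347331 = 662428800.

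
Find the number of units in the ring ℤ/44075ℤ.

33600

Factor 44075: 44075 = 5**2 · 41 · 43.
φ(5^2) = 5^2 − 5^1 = 25 − 5 = 20.
φ(41) = 41 − 1 = 40.
φ(43) = 43 − 1 = 42.
Multiply: 20 · 40 · 42 = 33600.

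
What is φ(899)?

Factor 899: 899 = 29 · 31.
φ(899) = 899 · (1 − 1/29) · (1 − 1/31)
       = 899 · 840/899 = 840.

840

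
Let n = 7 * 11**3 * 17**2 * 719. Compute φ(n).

1417848960

φ(7) = 7 − 1 = 6.
φ(11^3) = 11^3 − 11^2 = 1331 − 121 = 1210.
φ(17^2) = 17^1·(17−1) = 17·16 = 272.
φ(719) = 719 − 1 = 718.
φ(1935988747) = 6 × 1210 × 272 × 718 = 1417848960.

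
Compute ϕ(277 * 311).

φ(277) = 277 − 1 = 276.
φ(311) = 311 − 1 = 310.
Multiply: 276 · 310 = 85560.

85560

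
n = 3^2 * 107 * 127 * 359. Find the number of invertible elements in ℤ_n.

φ(43906059) = 43906059 · (1 − 1/3) · (1 − 1/107) · (1 − 1/127) · (1 − 1/359)
       = 43906059 · 9562896/14635353 = 28688688.

28688688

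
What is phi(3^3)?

18

φ(27) = 27 · (1 − 1/3)
       = 27 · 2/3 = 18.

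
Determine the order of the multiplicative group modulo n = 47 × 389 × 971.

φ(17752793) = 17752793 · (1 − 1/47) · (1 − 1/389) · (1 − 1/971)
       = 17752793 · 17312560/17752793 = 17312560.

17312560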